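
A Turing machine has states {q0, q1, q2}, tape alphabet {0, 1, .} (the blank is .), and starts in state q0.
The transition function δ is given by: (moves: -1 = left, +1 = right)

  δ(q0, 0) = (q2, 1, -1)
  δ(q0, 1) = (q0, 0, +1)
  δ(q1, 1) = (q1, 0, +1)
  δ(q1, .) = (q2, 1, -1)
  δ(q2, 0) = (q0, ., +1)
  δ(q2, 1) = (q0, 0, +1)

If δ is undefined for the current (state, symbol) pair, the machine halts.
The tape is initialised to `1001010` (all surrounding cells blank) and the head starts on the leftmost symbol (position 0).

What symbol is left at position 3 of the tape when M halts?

q0 | [1]001010.   read 1 → write 0, move +1, go to q0
q0 | 0[0]01010.   read 0 → write 1, move -1, go to q2
q2 | [0]101010.   read 0 → write ., move +1, go to q0
q0 | .[1]01010.   read 1 → write 0, move +1, go to q0
q0 | .0[0]1010.   read 0 → write 1, move -1, go to q2
q2 | .[0]11010.   read 0 → write ., move +1, go to q0
q0 | ..[1]1010.   read 1 → write 0, move +1, go to q0
q0 | ..0[1]010.   read 1 → write 0, move +1, go to q0
q0 | ..00[0]10.   read 0 → write 1, move -1, go to q2
q2 | ..0[0]110.   read 0 → write ., move +1, go to q0
q0 | ..0.[1]10.   read 1 → write 0, move +1, go to q0
q0 | ..0.0[1]0.   read 1 → write 0, move +1, go to q0
q0 | ..0.00[0].   read 0 → write 1, move -1, go to q2
q2 | ..0.0[0]1.   read 0 → write ., move +1, go to q0
q0 | ..0.0.[1].   read 1 → write 0, move +1, go to q0
q0 | ..0.0.0[.]
Cell 3 holds . when M halts.

.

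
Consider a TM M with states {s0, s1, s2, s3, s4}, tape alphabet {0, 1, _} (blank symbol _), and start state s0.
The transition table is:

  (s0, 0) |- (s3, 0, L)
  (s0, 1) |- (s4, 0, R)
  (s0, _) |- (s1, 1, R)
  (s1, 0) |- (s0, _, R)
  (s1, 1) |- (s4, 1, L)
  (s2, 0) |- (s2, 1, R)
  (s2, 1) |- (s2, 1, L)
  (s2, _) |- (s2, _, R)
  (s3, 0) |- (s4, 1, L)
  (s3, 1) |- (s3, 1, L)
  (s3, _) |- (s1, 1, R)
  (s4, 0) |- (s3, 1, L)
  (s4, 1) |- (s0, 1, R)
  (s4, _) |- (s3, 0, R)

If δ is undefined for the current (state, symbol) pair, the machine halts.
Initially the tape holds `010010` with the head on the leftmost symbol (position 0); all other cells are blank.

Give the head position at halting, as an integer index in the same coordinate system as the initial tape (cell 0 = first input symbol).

7

state=s0 head=0 tape=_[0]10010__   (s0,0)→(s3,0,L)
state=s3 head=-1 tape=[_]010010__   (s3,_)→(s1,1,R)
state=s1 head=0 tape=1[0]10010__   (s1,0)→(s0,_,R)
state=s0 head=1 tape=1_[1]0010__   (s0,1)→(s4,0,R)
state=s4 head=2 tape=1_0[0]010__   (s4,0)→(s3,1,L)
state=s3 head=1 tape=1_[0]1010__   (s3,0)→(s4,1,L)
state=s4 head=0 tape=1[_]11010__   (s4,_)→(s3,0,R)
state=s3 head=1 tape=10[1]1010__   (s3,1)→(s3,1,L)
state=s3 head=0 tape=1[0]11010__   (s3,0)→(s4,1,L)
state=s4 head=-1 tape=[1]111010__   (s4,1)→(s0,1,R)
state=s0 head=0 tape=1[1]11010__   (s0,1)→(s4,0,R)
state=s4 head=1 tape=10[1]1010__   (s4,1)→(s0,1,R)
state=s0 head=2 tape=101[1]010__   (s0,1)→(s4,0,R)
state=s4 head=3 tape=1010[0]10__   (s4,0)→(s3,1,L)
state=s3 head=2 tape=101[0]110__   (s3,0)→(s4,1,L)
state=s4 head=1 tape=10[1]1110__   (s4,1)→(s0,1,R)
state=s0 head=2 tape=101[1]110__   (s0,1)→(s4,0,R)
state=s4 head=3 tape=1010[1]10__   (s4,1)→(s0,1,R)
state=s0 head=4 tape=10101[1]0__   (s0,1)→(s4,0,R)
state=s4 head=5 tape=101010[0]__   (s4,0)→(s3,1,L)
state=s3 head=4 tape=10101[0]1__   (s3,0)→(s4,1,L)
state=s4 head=3 tape=1010[1]11__   (s4,1)→(s0,1,R)
state=s0 head=4 tape=10101[1]1__   (s0,1)→(s4,0,R)
state=s4 head=5 tape=101010[1]__   (s4,1)→(s0,1,R)
state=s0 head=6 tape=1010101[_]_   (s0,_)→(s1,1,R)
state=s1 head=7 tape=10101011[_]
At halt the head is at cell 7.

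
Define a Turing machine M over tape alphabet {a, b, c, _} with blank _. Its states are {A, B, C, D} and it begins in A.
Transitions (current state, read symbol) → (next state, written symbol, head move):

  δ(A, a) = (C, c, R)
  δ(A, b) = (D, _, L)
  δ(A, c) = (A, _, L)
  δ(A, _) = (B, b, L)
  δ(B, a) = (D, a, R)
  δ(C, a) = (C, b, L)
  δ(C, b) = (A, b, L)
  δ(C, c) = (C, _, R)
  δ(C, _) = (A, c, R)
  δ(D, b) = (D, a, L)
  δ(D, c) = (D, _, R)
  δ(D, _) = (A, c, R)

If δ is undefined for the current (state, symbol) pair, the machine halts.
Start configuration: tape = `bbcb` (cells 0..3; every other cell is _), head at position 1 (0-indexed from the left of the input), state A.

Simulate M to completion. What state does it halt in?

B

A | ___b[b]cb   read b → write _, move L, go to D
D | ___[b]_cb   read b → write a, move L, go to D
D | __[_]a_cb   read _ → write c, move R, go to A
A | __c[a]_cb   read a → write c, move R, go to C
C | __cc[_]cb   read _ → write c, move R, go to A
A | __ccc[c]b   read c → write _, move L, go to A
A | __cc[c]_b   read c → write _, move L, go to A
A | __c[c]__b   read c → write _, move L, go to A
A | __[c]___b   read c → write _, move L, go to A
A | _[_]____b   read _ → write b, move L, go to B
B | [_]b____b
No transition is defined for (B, _); M halts in state B.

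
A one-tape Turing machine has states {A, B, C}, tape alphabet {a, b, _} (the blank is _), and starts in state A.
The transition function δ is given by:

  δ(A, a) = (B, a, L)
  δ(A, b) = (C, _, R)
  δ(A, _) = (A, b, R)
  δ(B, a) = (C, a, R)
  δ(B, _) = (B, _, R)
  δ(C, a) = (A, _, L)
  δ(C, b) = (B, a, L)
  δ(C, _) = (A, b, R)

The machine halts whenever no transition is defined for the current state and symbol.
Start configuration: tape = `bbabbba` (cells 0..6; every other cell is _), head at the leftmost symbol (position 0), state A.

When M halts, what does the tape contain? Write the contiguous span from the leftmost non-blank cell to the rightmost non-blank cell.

state=A head=0 tape=[b]babbba   (A,b)→(C,_,R)
state=C head=1 tape=_[b]abbba   (C,b)→(B,a,L)
state=B head=0 tape=[_]aabbba   (B,_)→(B,_,R)
state=B head=1 tape=_[a]abbba   (B,a)→(C,a,R)
state=C head=2 tape=_a[a]bbba   (C,a)→(A,_,L)
state=A head=1 tape=_[a]_bbba   (A,a)→(B,a,L)
state=B head=0 tape=[_]a_bbba   (B,_)→(B,_,R)
state=B head=1 tape=_[a]_bbba   (B,a)→(C,a,R)
state=C head=2 tape=_a[_]bbba   (C,_)→(A,b,R)
state=A head=3 tape=_ab[b]bba   (A,b)→(C,_,R)
state=C head=4 tape=_ab_[b]ba   (C,b)→(B,a,L)
state=B head=3 tape=_ab[_]aba   (B,_)→(B,_,R)
state=B head=4 tape=_ab_[a]ba   (B,a)→(C,a,R)
state=C head=5 tape=_ab_a[b]a   (C,b)→(B,a,L)
state=B head=4 tape=_ab_[a]aa   (B,a)→(C,a,R)
state=C head=5 tape=_ab_a[a]a   (C,a)→(A,_,L)
state=A head=4 tape=_ab_[a]_a   (A,a)→(B,a,L)
state=B head=3 tape=_ab[_]a_a   (B,_)→(B,_,R)
state=B head=4 tape=_ab_[a]_a   (B,a)→(C,a,R)
state=C head=5 tape=_ab_a[_]a   (C,_)→(A,b,R)
state=A head=6 tape=_ab_ab[a]   (A,a)→(B,a,L)
state=B head=5 tape=_ab_a[b]a
The non-blank tape span at halt is ab_aba.

ab_aba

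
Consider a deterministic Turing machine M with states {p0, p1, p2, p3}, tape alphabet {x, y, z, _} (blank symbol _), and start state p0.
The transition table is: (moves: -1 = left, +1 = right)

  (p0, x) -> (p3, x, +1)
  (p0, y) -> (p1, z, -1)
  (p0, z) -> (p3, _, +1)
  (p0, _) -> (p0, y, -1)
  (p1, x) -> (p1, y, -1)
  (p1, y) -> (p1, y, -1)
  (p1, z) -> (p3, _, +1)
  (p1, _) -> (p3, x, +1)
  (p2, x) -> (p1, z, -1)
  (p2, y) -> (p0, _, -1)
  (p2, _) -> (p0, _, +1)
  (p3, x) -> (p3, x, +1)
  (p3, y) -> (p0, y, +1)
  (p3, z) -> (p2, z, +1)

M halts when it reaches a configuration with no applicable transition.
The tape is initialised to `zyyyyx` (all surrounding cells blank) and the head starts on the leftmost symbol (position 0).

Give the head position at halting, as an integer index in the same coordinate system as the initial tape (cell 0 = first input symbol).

state=p0 head=0 tape=[z]yyyyx_   (p0,z)→(p3,_,+1)
state=p3 head=1 tape=_[y]yyyx_   (p3,y)→(p0,y,+1)
state=p0 head=2 tape=_y[y]yyx_   (p0,y)→(p1,z,-1)
state=p1 head=1 tape=_[y]zyyx_   (p1,y)→(p1,y,-1)
state=p1 head=0 tape=[_]yzyyx_   (p1,_)→(p3,x,+1)
state=p3 head=1 tape=x[y]zyyx_   (p3,y)→(p0,y,+1)
state=p0 head=2 tape=xy[z]yyx_   (p0,z)→(p3,_,+1)
state=p3 head=3 tape=xy_[y]yx_   (p3,y)→(p0,y,+1)
state=p0 head=4 tape=xy_y[y]x_   (p0,y)→(p1,z,-1)
state=p1 head=3 tape=xy_[y]zx_   (p1,y)→(p1,y,-1)
state=p1 head=2 tape=xy[_]yzx_   (p1,_)→(p3,x,+1)
state=p3 head=3 tape=xyx[y]zx_   (p3,y)→(p0,y,+1)
state=p0 head=4 tape=xyxy[z]x_   (p0,z)→(p3,_,+1)
state=p3 head=5 tape=xyxy_[x]_   (p3,x)→(p3,x,+1)
state=p3 head=6 tape=xyxy_x[_]
At halt the head is at cell 6.

6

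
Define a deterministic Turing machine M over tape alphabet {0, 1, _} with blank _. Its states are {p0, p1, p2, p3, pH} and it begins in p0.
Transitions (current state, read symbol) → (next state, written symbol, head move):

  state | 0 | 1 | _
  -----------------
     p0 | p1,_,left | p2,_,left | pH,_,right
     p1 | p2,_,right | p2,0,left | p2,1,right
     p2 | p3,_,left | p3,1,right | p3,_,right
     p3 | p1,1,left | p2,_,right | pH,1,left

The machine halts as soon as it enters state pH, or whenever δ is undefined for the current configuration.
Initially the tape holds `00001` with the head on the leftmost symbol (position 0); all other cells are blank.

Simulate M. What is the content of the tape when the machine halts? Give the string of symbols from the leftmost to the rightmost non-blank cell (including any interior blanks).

p0 | __[0]0001   read 0 → write _, move left, go to p1
p1 | _[_]_0001   read _ → write 1, move right, go to p2
p2 | _1[_]0001   read _ → write _, move right, go to p3
p3 | _1_[0]001   read 0 → write 1, move left, go to p1
p1 | _1[_]1001   read _ → write 1, move right, go to p2
p2 | _11[1]001   read 1 → write 1, move right, go to p3
p3 | _111[0]01   read 0 → write 1, move left, go to p1
p1 | _11[1]101   read 1 → write 0, move left, go to p2
p2 | _1[1]0101   read 1 → write 1, move right, go to p3
p3 | _11[0]101   read 0 → write 1, move left, go to p1
p1 | _1[1]1101   read 1 → write 0, move left, go to p2
p2 | _[1]01101   read 1 → write 1, move right, go to p3
p3 | _1[0]1101   read 0 → write 1, move left, go to p1
p1 | _[1]11101   read 1 → write 0, move left, go to p2
p2 | [_]011101   read _ → write _, move right, go to p3
p3 | _[0]11101   read 0 → write 1, move left, go to p1
p1 | [_]111101   read _ → write 1, move right, go to p2
p2 | 1[1]11101   read 1 → write 1, move right, go to p3
p3 | 11[1]1101   read 1 → write _, move right, go to p2
p2 | 11_[1]101   read 1 → write 1, move right, go to p3
p3 | 11_1[1]01   read 1 → write _, move right, go to p2
p2 | 11_1_[0]1   read 0 → write _, move left, go to p3
p3 | 11_1[_]_1   read _ → write 1, move left, go to pH
pH | 11_[1]1_1
The non-blank tape span at halt is 11_11_1.

11_11_1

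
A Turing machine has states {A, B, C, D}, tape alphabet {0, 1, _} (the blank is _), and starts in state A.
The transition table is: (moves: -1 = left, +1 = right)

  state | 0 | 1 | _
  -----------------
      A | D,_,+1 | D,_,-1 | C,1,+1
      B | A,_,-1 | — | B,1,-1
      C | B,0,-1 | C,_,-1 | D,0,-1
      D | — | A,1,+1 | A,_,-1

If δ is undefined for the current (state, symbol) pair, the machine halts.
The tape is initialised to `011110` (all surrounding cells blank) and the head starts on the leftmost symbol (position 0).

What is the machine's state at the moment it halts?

D

state=A head=0 tape=__[0]11110   (A,0)→(D,_,+1)
state=D head=1 tape=___[1]1110   (D,1)→(A,1,+1)
state=A head=2 tape=___1[1]110   (A,1)→(D,_,-1)
state=D head=1 tape=___[1]_110   (D,1)→(A,1,+1)
state=A head=2 tape=___1[_]110   (A,_)→(C,1,+1)
state=C head=3 tape=___11[1]10   (C,1)→(C,_,-1)
state=C head=2 tape=___1[1]_10   (C,1)→(C,_,-1)
state=C head=1 tape=___[1]__10   (C,1)→(C,_,-1)
state=C head=0 tape=__[_]___10   (C,_)→(D,0,-1)
state=D head=-1 tape=_[_]0___10   (D,_)→(A,_,-1)
state=A head=-2 tape=[_]_0___10   (A,_)→(C,1,+1)
state=C head=-1 tape=1[_]0___10   (C,_)→(D,0,-1)
state=D head=-2 tape=[1]00___10   (D,1)→(A,1,+1)
state=A head=-1 tape=1[0]0___10   (A,0)→(D,_,+1)
state=D head=0 tape=1_[0]___10
No transition is defined for (D, 0); M halts in state D.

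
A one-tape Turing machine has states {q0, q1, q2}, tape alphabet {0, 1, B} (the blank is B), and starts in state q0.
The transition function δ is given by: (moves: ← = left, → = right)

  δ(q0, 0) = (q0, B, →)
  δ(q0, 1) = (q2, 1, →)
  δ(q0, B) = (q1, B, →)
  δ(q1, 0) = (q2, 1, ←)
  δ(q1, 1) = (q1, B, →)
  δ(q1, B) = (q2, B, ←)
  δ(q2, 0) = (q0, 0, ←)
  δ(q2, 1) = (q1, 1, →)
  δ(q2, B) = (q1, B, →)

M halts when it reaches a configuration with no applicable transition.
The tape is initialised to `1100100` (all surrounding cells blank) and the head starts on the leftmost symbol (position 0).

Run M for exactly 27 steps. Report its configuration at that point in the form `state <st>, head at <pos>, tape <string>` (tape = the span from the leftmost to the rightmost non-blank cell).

q0 | [1]100100B   read 1 → write 1, move →, go to q2
q2 | 1[1]00100B   read 1 → write 1, move →, go to q1
q1 | 11[0]0100B   read 0 → write 1, move ←, go to q2
q2 | 1[1]10100B   read 1 → write 1, move →, go to q1
q1 | 11[1]0100B   read 1 → write B, move →, go to q1
q1 | 11B[0]100B   read 0 → write 1, move ←, go to q2
q2 | 11[B]1100B   read B → write B, move →, go to q1
q1 | 11B[1]100B   read 1 → write B, move →, go to q1
q1 | 11BB[1]00B   read 1 → write B, move →, go to q1
q1 | 11BBB[0]0B   read 0 → write 1, move ←, go to q2
q2 | 11BB[B]10B   read B → write B, move →, go to q1
q1 | 11BBB[1]0B   read 1 → write B, move →, go to q1
q1 | 11BBBB[0]B   read 0 → write 1, move ←, go to q2
q2 | 11BBB[B]1B   read B → write B, move →, go to q1
q1 | 11BBBB[1]B   read 1 → write B, move →, go to q1
q1 | 11BBBBB[B]   read B → write B, move ←, go to q2
q2 | 11BBBB[B]B   read B → write B, move →, go to q1
q1 | 11BBBBB[B]   read B → write B, move ←, go to q2
q2 | 11BBBB[B]B   read B → write B, move →, go to q1
q1 | 11BBBBB[B]   read B → write B, move ←, go to q2
q2 | 11BBBB[B]B   read B → write B, move →, go to q1
q1 | 11BBBBB[B]   read B → write B, move ←, go to q2
q2 | 11BBBB[B]B   read B → write B, move →, go to q1
q1 | 11BBBBB[B]   read B → write B, move ←, go to q2
q2 | 11BBBB[B]B   read B → write B, move →, go to q1
q1 | 11BBBBB[B]   read B → write B, move ←, go to q2
q2 | 11BBBB[B]B   read B → write B, move →, go to q1
q1 | 11BBBBB[B]
After 27 steps: state q1, head at 7, tape 11.

state q1, head at 7, tape 11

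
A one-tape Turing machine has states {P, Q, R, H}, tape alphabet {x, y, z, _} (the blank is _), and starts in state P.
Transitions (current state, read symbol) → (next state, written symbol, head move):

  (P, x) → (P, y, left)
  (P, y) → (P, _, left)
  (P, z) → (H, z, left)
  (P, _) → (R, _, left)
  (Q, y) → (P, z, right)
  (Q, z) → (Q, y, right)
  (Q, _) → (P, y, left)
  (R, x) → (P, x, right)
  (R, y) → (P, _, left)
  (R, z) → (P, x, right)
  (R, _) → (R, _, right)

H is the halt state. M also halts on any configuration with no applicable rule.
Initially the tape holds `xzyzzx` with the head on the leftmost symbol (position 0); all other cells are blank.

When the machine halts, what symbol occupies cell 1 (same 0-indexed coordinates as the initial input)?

state=P head=0 tape=__[x]zyzzx   (P,x)→(P,y,left)
state=P head=-1 tape=_[_]yzyzzx   (P,_)→(R,_,left)
state=R head=-2 tape=[_]_yzyzzx   (R,_)→(R,_,right)
state=R head=-1 tape=_[_]yzyzzx   (R,_)→(R,_,right)
state=R head=0 tape=__[y]zyzzx   (R,y)→(P,_,left)
state=P head=-1 tape=_[_]_zyzzx   (P,_)→(R,_,left)
state=R head=-2 tape=[_]__zyzzx   (R,_)→(R,_,right)
state=R head=-1 tape=_[_]_zyzzx   (R,_)→(R,_,right)
state=R head=0 tape=__[_]zyzzx   (R,_)→(R,_,right)
state=R head=1 tape=___[z]yzzx   (R,z)→(P,x,right)
state=P head=2 tape=___x[y]zzx   (P,y)→(P,_,left)
state=P head=1 tape=___[x]_zzx   (P,x)→(P,y,left)
state=P head=0 tape=__[_]y_zzx   (P,_)→(R,_,left)
state=R head=-1 tape=_[_]_y_zzx   (R,_)→(R,_,right)
state=R head=0 tape=__[_]y_zzx   (R,_)→(R,_,right)
state=R head=1 tape=___[y]_zzx   (R,y)→(P,_,left)
state=P head=0 tape=__[_]__zzx   (P,_)→(R,_,left)
state=R head=-1 tape=_[_]___zzx   (R,_)→(R,_,right)
state=R head=0 tape=__[_]__zzx   (R,_)→(R,_,right)
state=R head=1 tape=___[_]_zzx   (R,_)→(R,_,right)
state=R head=2 tape=____[_]zzx   (R,_)→(R,_,right)
state=R head=3 tape=_____[z]zx   (R,z)→(P,x,right)
state=P head=4 tape=_____x[z]x   (P,z)→(H,z,left)
state=H head=3 tape=_____[x]zx
Cell 1 holds _ when M halts.

_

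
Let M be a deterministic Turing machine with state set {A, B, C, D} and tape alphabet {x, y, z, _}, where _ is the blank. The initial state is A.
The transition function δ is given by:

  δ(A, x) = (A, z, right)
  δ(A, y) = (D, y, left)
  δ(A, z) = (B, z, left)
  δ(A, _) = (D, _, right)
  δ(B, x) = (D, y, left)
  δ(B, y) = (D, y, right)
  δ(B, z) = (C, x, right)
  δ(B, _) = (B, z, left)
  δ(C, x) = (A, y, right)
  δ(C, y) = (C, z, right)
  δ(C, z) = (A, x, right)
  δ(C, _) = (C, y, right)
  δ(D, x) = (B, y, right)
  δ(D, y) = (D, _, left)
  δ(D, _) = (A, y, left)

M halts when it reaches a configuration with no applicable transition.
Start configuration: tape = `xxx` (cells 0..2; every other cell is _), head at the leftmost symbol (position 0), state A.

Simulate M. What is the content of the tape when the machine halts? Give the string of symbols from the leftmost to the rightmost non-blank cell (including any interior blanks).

zyzyy

state=A head=0 tape=[x]xx__   (A,x)→(A,z,right)
state=A head=1 tape=z[x]x__   (A,x)→(A,z,right)
state=A head=2 tape=zz[x]__   (A,x)→(A,z,right)
state=A head=3 tape=zzz[_]_   (A,_)→(D,_,right)
state=D head=4 tape=zzz_[_]   (D,_)→(A,y,left)
state=A head=3 tape=zzz[_]y   (A,_)→(D,_,right)
state=D head=4 tape=zzz_[y]   (D,y)→(D,_,left)
state=D head=3 tape=zzz[_]_   (D,_)→(A,y,left)
state=A head=2 tape=zz[z]y_   (A,z)→(B,z,left)
state=B head=1 tape=z[z]zy_   (B,z)→(C,x,right)
state=C head=2 tape=zx[z]y_   (C,z)→(A,x,right)
state=A head=3 tape=zxx[y]_   (A,y)→(D,y,left)
state=D head=2 tape=zx[x]y_   (D,x)→(B,y,right)
state=B head=3 tape=zxy[y]_   (B,y)→(D,y,right)
state=D head=4 tape=zxyy[_]   (D,_)→(A,y,left)
state=A head=3 tape=zxy[y]y   (A,y)→(D,y,left)
state=D head=2 tape=zx[y]yy   (D,y)→(D,_,left)
state=D head=1 tape=z[x]_yy   (D,x)→(B,y,right)
state=B head=2 tape=zy[_]yy   (B,_)→(B,z,left)
state=B head=1 tape=z[y]zyy   (B,y)→(D,y,right)
state=D head=2 tape=zy[z]yy
The non-blank tape span at halt is zyzyy.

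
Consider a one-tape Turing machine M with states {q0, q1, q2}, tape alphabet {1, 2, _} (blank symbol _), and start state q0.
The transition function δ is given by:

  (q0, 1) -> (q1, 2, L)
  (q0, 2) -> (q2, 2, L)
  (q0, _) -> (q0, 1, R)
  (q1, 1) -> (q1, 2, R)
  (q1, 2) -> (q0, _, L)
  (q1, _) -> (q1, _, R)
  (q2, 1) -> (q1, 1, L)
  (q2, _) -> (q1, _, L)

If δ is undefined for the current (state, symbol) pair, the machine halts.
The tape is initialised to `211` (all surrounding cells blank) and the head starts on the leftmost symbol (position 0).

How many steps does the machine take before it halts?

state=q0 head=0 tape=___[2]11   (q0,2)→(q2,2,L)
state=q2 head=-1 tape=__[_]211   (q2,_)→(q1,_,L)
state=q1 head=-2 tape=_[_]_211   (q1,_)→(q1,_,R)
state=q1 head=-1 tape=__[_]211   (q1,_)→(q1,_,R)
state=q1 head=0 tape=___[2]11   (q1,2)→(q0,_,L)
state=q0 head=-1 tape=__[_]_11   (q0,_)→(q0,1,R)
state=q0 head=0 tape=__1[_]11   (q0,_)→(q0,1,R)
state=q0 head=1 tape=__11[1]1   (q0,1)→(q1,2,L)
state=q1 head=0 tape=__1[1]21   (q1,1)→(q1,2,R)
state=q1 head=1 tape=__12[2]1   (q1,2)→(q0,_,L)
state=q0 head=0 tape=__1[2]_1   (q0,2)→(q2,2,L)
state=q2 head=-1 tape=__[1]2_1   (q2,1)→(q1,1,L)
state=q1 head=-2 tape=_[_]12_1   (q1,_)→(q1,_,R)
state=q1 head=-1 tape=__[1]2_1   (q1,1)→(q1,2,R)
state=q1 head=0 tape=__2[2]_1   (q1,2)→(q0,_,L)
state=q0 head=-1 tape=__[2]__1   (q0,2)→(q2,2,L)
state=q2 head=-2 tape=_[_]2__1   (q2,_)→(q1,_,L)
state=q1 head=-3 tape=[_]_2__1   (q1,_)→(q1,_,R)
state=q1 head=-2 tape=_[_]2__1   (q1,_)→(q1,_,R)
state=q1 head=-1 tape=__[2]__1   (q1,2)→(q0,_,L)
state=q0 head=-2 tape=_[_]___1   (q0,_)→(q0,1,R)
state=q0 head=-1 tape=_1[_]__1   (q0,_)→(q0,1,R)
state=q0 head=0 tape=_11[_]_1   (q0,_)→(q0,1,R)
state=q0 head=1 tape=_111[_]1   (q0,_)→(q0,1,R)
state=q0 head=2 tape=_1111[1]   (q0,1)→(q1,2,L)
state=q1 head=1 tape=_111[1]2   (q1,1)→(q1,2,R)
state=q1 head=2 tape=_1112[2]   (q1,2)→(q0,_,L)
state=q0 head=1 tape=_111[2]_   (q0,2)→(q2,2,L)
state=q2 head=0 tape=_11[1]2_   (q2,1)→(q1,1,L)
state=q1 head=-1 tape=_1[1]12_   (q1,1)→(q1,2,R)
state=q1 head=0 tape=_12[1]2_   (q1,1)→(q1,2,R)
state=q1 head=1 tape=_122[2]_   (q1,2)→(q0,_,L)
state=q0 head=0 tape=_12[2]__   (q0,2)→(q2,2,L)
state=q2 head=-1 tape=_1[2]2__
M halts after 33 transitions.

33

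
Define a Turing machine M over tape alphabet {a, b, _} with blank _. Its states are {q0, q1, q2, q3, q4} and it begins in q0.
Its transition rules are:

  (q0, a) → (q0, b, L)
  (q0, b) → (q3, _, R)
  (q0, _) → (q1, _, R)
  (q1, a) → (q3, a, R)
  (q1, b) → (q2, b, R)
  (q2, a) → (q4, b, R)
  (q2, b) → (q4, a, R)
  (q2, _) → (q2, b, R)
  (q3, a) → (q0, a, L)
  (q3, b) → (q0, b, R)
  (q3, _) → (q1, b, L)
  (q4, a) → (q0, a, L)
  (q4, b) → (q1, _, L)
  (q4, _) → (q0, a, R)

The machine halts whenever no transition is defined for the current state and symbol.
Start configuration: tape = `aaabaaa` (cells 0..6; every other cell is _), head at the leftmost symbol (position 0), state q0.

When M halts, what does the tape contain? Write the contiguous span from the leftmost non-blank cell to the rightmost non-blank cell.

b_a___b

state=q0 head=0 tape=_[a]aabaaa__   (q0,a)→(q0,b,L)
state=q0 head=-1 tape=[_]baabaaa__   (q0,_)→(q1,_,R)
state=q1 head=0 tape=_[b]aabaaa__   (q1,b)→(q2,b,R)
state=q2 head=1 tape=_b[a]abaaa__   (q2,a)→(q4,b,R)
state=q4 head=2 tape=_bb[a]baaa__   (q4,a)→(q0,a,L)
state=q0 head=1 tape=_b[b]abaaa__   (q0,b)→(q3,_,R)
state=q3 head=2 tape=_b_[a]baaa__   (q3,a)→(q0,a,L)
state=q0 head=1 tape=_b[_]abaaa__   (q0,_)→(q1,_,R)
state=q1 head=2 tape=_b_[a]baaa__   (q1,a)→(q3,a,R)
state=q3 head=3 tape=_b_a[b]aaa__   (q3,b)→(q0,b,R)
state=q0 head=4 tape=_b_ab[a]aa__   (q0,a)→(q0,b,L)
state=q0 head=3 tape=_b_a[b]baa__   (q0,b)→(q3,_,R)
state=q3 head=4 tape=_b_a_[b]aa__   (q3,b)→(q0,b,R)
state=q0 head=5 tape=_b_a_b[a]a__   (q0,a)→(q0,b,L)
state=q0 head=4 tape=_b_a_[b]ba__   (q0,b)→(q3,_,R)
state=q3 head=5 tape=_b_a__[b]a__   (q3,b)→(q0,b,R)
state=q0 head=6 tape=_b_a__b[a]__   (q0,a)→(q0,b,L)
state=q0 head=5 tape=_b_a__[b]b__   (q0,b)→(q3,_,R)
state=q3 head=6 tape=_b_a___[b]__   (q3,b)→(q0,b,R)
state=q0 head=7 tape=_b_a___b[_]_   (q0,_)→(q1,_,R)
state=q1 head=8 tape=_b_a___b_[_]
The non-blank tape span at halt is b_a___b.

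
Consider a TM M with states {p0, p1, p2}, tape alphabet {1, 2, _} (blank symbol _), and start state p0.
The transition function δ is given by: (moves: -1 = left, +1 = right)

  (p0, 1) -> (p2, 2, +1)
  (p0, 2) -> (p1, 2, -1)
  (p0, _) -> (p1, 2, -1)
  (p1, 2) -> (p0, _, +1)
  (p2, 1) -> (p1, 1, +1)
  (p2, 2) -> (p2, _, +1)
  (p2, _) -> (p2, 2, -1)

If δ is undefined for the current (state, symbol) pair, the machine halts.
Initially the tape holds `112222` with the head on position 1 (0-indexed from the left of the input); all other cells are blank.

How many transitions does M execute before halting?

26

p0 | 1[1]2222__   read 1 → write 2, move +1, go to p2
p2 | 12[2]222__   read 2 → write _, move +1, go to p2
p2 | 12_[2]22__   read 2 → write _, move +1, go to p2
p2 | 12__[2]2__   read 2 → write _, move +1, go to p2
p2 | 12___[2]__   read 2 → write _, move +1, go to p2
p2 | 12____[_]_   read _ → write 2, move -1, go to p2
p2 | 12___[_]2_   read _ → write 2, move -1, go to p2
p2 | 12__[_]22_   read _ → write 2, move -1, go to p2
p2 | 12_[_]222_   read _ → write 2, move -1, go to p2
p2 | 12[_]2222_   read _ → write 2, move -1, go to p2
p2 | 1[2]22222_   read 2 → write _, move +1, go to p2
p2 | 1_[2]2222_   read 2 → write _, move +1, go to p2
p2 | 1__[2]222_   read 2 → write _, move +1, go to p2
p2 | 1___[2]22_   read 2 → write _, move +1, go to p2
p2 | 1____[2]2_   read 2 → write _, move +1, go to p2
p2 | 1_____[2]_   read 2 → write _, move +1, go to p2
p2 | 1______[_]   read _ → write 2, move -1, go to p2
p2 | 1_____[_]2   read _ → write 2, move -1, go to p2
p2 | 1____[_]22   read _ → write 2, move -1, go to p2
p2 | 1___[_]222   read _ → write 2, move -1, go to p2
p2 | 1__[_]2222   read _ → write 2, move -1, go to p2
p2 | 1_[_]22222   read _ → write 2, move -1, go to p2
p2 | 1[_]222222   read _ → write 2, move -1, go to p2
p2 | [1]2222222   read 1 → write 1, move +1, go to p1
p1 | 1[2]222222   read 2 → write _, move +1, go to p0
p0 | 1_[2]22222   read 2 → write 2, move -1, go to p1
p1 | 1[_]222222
M halts after 26 transitions.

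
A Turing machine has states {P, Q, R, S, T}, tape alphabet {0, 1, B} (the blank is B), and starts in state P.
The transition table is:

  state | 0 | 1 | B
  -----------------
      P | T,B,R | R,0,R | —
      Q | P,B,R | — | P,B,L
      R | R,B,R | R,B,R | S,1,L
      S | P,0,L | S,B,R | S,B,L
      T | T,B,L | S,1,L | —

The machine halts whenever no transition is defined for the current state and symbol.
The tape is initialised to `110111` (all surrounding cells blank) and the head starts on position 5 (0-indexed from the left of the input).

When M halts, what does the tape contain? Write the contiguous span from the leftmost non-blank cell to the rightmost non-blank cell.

P | 11011[1]BB   read 1 → write 0, move R, go to R
R | 110110[B]B   read B → write 1, move L, go to S
S | 11011[0]1B   read 0 → write 0, move L, go to P
P | 1101[1]01B   read 1 → write 0, move R, go to R
R | 11010[0]1B   read 0 → write B, move R, go to R
R | 11010B[1]B   read 1 → write B, move R, go to R
R | 11010BB[B]   read B → write 1, move L, go to S
S | 11010B[B]1   read B → write B, move L, go to S
S | 11010[B]B1   read B → write B, move L, go to S
S | 1101[0]BB1   read 0 → write 0, move L, go to P
P | 110[1]0BB1   read 1 → write 0, move R, go to R
R | 1100[0]BB1   read 0 → write B, move R, go to R
R | 1100B[B]B1   read B → write 1, move L, go to S
S | 1100[B]1B1   read B → write B, move L, go to S
S | 110[0]B1B1   read 0 → write 0, move L, go to P
P | 11[0]0B1B1   read 0 → write B, move R, go to T
T | 11B[0]B1B1   read 0 → write B, move L, go to T
T | 11[B]BB1B1
The non-blank tape span at halt is 11BBB1B1.

11BBB1B1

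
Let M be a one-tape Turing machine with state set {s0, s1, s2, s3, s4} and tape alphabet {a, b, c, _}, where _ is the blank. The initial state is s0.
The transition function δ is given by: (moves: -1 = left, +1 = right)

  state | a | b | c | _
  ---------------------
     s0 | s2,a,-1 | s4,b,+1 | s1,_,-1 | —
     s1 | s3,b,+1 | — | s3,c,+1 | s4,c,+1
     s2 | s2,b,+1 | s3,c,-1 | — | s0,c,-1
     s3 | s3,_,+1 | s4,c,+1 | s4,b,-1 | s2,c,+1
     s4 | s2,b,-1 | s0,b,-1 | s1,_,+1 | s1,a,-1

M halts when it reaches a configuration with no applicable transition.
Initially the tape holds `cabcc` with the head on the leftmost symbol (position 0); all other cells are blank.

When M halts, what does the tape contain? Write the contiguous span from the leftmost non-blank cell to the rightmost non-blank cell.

c__c_ccc

s0 | _[c]abcc__   read c → write _, move -1, go to s1
s1 | [_]_abcc__   read _ → write c, move +1, go to s4
s4 | c[_]abcc__   read _ → write a, move -1, go to s1
s1 | [c]aabcc__   read c → write c, move +1, go to s3
s3 | c[a]abcc__   read a → write _, move +1, go to s3
s3 | c_[a]bcc__   read a → write _, move +1, go to s3
s3 | c__[b]cc__   read b → write c, move +1, go to s4
s4 | c__c[c]c__   read c → write _, move +1, go to s1
s1 | c__c_[c]__   read c → write c, move +1, go to s3
s3 | c__c_c[_]_   read _ → write c, move +1, go to s2
s2 | c__c_cc[_]   read _ → write c, move -1, go to s0
s0 | c__c_c[c]c   read c → write _, move -1, go to s1
s1 | c__c_[c]_c   read c → write c, move +1, go to s3
s3 | c__c_c[_]c   read _ → write c, move +1, go to s2
s2 | c__c_cc[c]
The non-blank tape span at halt is c__c_ccc.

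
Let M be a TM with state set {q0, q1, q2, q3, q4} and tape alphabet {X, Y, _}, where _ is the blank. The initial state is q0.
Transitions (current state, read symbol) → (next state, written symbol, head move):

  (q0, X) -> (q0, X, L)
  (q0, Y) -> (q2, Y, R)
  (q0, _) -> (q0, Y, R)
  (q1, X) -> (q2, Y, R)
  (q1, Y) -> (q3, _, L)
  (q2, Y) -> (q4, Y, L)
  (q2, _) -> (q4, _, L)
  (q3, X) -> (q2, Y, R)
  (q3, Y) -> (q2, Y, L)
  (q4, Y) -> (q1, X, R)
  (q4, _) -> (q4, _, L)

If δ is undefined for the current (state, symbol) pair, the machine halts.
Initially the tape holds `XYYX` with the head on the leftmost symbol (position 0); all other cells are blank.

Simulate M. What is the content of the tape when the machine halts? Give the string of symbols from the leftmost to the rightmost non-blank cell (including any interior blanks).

YXYYX

state=q0 head=0 tape=_[X]YYX   (q0,X)→(q0,X,L)
state=q0 head=-1 tape=[_]XYYX   (q0,_)→(q0,Y,R)
state=q0 head=0 tape=Y[X]YYX   (q0,X)→(q0,X,L)
state=q0 head=-1 tape=[Y]XYYX   (q0,Y)→(q2,Y,R)
state=q2 head=0 tape=Y[X]YYX
The non-blank tape span at halt is YXYYX.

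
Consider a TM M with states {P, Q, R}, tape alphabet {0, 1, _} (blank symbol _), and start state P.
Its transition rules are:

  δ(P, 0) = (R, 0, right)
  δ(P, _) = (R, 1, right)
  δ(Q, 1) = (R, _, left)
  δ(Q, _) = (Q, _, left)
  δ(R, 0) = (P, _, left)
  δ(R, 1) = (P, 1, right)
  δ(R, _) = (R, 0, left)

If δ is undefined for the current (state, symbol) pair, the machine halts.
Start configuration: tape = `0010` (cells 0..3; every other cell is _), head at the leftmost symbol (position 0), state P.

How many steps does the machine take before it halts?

13

P | _[0]010   read 0 → write 0, move right, go to R
R | _0[0]10   read 0 → write _, move left, go to P
P | _[0]_10   read 0 → write 0, move right, go to R
R | _0[_]10   read _ → write 0, move left, go to R
R | _[0]010   read 0 → write _, move left, go to P
P | [_]_010   read _ → write 1, move right, go to R
R | 1[_]010   read _ → write 0, move left, go to R
R | [1]0010   read 1 → write 1, move right, go to P
P | 1[0]010   read 0 → write 0, move right, go to R
R | 10[0]10   read 0 → write _, move left, go to P
P | 1[0]_10   read 0 → write 0, move right, go to R
R | 10[_]10   read _ → write 0, move left, go to R
R | 1[0]010   read 0 → write _, move left, go to P
P | [1]_010
M halts after 13 transitions.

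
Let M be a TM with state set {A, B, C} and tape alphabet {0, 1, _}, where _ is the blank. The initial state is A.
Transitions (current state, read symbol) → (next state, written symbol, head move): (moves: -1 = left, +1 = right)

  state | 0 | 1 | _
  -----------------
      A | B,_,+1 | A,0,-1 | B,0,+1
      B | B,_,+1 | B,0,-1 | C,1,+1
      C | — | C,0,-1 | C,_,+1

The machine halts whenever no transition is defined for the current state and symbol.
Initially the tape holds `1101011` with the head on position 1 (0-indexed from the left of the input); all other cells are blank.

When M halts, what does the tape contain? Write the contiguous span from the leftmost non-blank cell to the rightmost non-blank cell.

0__10011

state=A head=1 tape=_1[1]01011   (A,1)→(A,0,-1)
state=A head=0 tape=_[1]001011   (A,1)→(A,0,-1)
state=A head=-1 tape=[_]0001011   (A,_)→(B,0,+1)
state=B head=0 tape=0[0]001011   (B,0)→(B,_,+1)
state=B head=1 tape=0_[0]01011   (B,0)→(B,_,+1)
state=B head=2 tape=0__[0]1011   (B,0)→(B,_,+1)
state=B head=3 tape=0___[1]011   (B,1)→(B,0,-1)
state=B head=2 tape=0__[_]0011   (B,_)→(C,1,+1)
state=C head=3 tape=0__1[0]011
The non-blank tape span at halt is 0__10011.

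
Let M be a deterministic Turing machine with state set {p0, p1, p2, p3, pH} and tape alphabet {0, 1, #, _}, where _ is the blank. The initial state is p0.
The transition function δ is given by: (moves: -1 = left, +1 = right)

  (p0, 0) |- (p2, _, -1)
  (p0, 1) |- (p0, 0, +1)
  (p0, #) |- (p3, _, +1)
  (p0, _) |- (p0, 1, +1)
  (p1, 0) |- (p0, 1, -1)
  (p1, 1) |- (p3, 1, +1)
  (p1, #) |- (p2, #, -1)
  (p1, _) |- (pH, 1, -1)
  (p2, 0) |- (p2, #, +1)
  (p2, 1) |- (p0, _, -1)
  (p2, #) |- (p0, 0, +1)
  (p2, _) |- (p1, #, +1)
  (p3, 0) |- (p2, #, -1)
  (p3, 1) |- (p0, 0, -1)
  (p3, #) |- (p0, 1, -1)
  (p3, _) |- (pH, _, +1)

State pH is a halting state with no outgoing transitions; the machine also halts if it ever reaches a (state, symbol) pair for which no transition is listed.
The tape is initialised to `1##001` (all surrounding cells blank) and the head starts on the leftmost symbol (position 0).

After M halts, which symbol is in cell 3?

_

state=p0 head=0 tape=[1]##001   (p0,1)→(p0,0,+1)
state=p0 head=1 tape=0[#]#001   (p0,#)→(p3,_,+1)
state=p3 head=2 tape=0_[#]001   (p3,#)→(p0,1,-1)
state=p0 head=1 tape=0[_]1001   (p0,_)→(p0,1,+1)
state=p0 head=2 tape=01[1]001   (p0,1)→(p0,0,+1)
state=p0 head=3 tape=010[0]01   (p0,0)→(p2,_,-1)
state=p2 head=2 tape=01[0]_01   (p2,0)→(p2,#,+1)
state=p2 head=3 tape=01#[_]01   (p2,_)→(p1,#,+1)
state=p1 head=4 tape=01##[0]1   (p1,0)→(p0,1,-1)
state=p0 head=3 tape=01#[#]11   (p0,#)→(p3,_,+1)
state=p3 head=4 tape=01#_[1]1   (p3,1)→(p0,0,-1)
state=p0 head=3 tape=01#[_]01   (p0,_)→(p0,1,+1)
state=p0 head=4 tape=01#1[0]1   (p0,0)→(p2,_,-1)
state=p2 head=3 tape=01#[1]_1   (p2,1)→(p0,_,-1)
state=p0 head=2 tape=01[#]__1   (p0,#)→(p3,_,+1)
state=p3 head=3 tape=01_[_]_1   (p3,_)→(pH,_,+1)
state=pH head=4 tape=01__[_]1
Cell 3 holds _ when M halts.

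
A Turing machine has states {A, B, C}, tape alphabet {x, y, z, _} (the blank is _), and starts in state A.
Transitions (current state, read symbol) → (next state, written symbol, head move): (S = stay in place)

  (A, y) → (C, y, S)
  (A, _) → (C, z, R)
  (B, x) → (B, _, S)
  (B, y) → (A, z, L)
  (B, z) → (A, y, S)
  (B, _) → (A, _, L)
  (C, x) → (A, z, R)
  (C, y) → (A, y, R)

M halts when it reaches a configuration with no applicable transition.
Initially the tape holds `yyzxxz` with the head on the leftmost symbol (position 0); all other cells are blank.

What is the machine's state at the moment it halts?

state=A head=0 tape=[y]yzxxz   (A,y)→(C,y,S)
state=C head=0 tape=[y]yzxxz   (C,y)→(A,y,R)
state=A head=1 tape=y[y]zxxz   (A,y)→(C,y,S)
state=C head=1 tape=y[y]zxxz   (C,y)→(A,y,R)
state=A head=2 tape=yy[z]xxz
No transition is defined for (A, z); M halts in state A.

A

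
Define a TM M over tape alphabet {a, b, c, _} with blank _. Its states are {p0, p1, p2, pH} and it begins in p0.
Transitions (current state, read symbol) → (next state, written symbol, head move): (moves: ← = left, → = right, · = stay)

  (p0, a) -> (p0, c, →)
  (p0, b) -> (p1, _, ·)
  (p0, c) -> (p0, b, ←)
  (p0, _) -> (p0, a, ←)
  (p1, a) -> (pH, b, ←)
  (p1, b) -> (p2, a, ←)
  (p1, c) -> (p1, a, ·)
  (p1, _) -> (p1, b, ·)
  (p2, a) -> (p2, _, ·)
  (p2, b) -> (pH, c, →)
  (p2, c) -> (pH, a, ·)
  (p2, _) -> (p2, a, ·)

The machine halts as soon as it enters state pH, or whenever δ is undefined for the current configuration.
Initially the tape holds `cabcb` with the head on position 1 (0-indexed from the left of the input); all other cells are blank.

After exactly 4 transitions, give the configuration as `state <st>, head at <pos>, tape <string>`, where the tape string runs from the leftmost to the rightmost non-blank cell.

state p2, head at 1, tape ccacb

p0 | c[a]bcb   read a → write c, move →, go to p0
p0 | cc[b]cb   read b → write _, move ·, go to p1
p1 | cc[_]cb   read _ → write b, move ·, go to p1
p1 | cc[b]cb   read b → write a, move ←, go to p2
p2 | c[c]acb
After 4 steps: state p2, head at 1, tape ccacb.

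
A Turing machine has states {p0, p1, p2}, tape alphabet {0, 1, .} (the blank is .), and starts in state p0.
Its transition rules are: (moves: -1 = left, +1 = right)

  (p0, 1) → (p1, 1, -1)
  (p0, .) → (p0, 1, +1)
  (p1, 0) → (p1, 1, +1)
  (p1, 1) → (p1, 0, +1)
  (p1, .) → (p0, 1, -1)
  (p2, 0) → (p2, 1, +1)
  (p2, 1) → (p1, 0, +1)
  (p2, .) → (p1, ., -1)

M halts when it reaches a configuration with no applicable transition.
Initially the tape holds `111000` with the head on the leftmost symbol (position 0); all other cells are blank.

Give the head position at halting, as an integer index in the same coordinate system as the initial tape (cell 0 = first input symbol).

6

p0 | ..[1]11000..   read 1 → write 1, move -1, go to p1
p1 | .[.]111000..   read . → write 1, move -1, go to p0
p0 | [.]1111000..   read . → write 1, move +1, go to p0
p0 | 1[1]111000..   read 1 → write 1, move -1, go to p1
p1 | [1]1111000..   read 1 → write 0, move +1, go to p1
p1 | 0[1]111000..   read 1 → write 0, move +1, go to p1
p1 | 00[1]11000..   read 1 → write 0, move +1, go to p1
p1 | 000[1]1000..   read 1 → write 0, move +1, go to p1
p1 | 0000[1]000..   read 1 → write 0, move +1, go to p1
p1 | 00000[0]00..   read 0 → write 1, move +1, go to p1
p1 | 000001[0]0..   read 0 → write 1, move +1, go to p1
p1 | 0000011[0]..   read 0 → write 1, move +1, go to p1
p1 | 00000111[.].   read . → write 1, move -1, go to p0
p0 | 0000011[1]1.   read 1 → write 1, move -1, go to p1
p1 | 000001[1]11.   read 1 → write 0, move +1, go to p1
p1 | 0000010[1]1.   read 1 → write 0, move +1, go to p1
p1 | 00000100[1].   read 1 → write 0, move +1, go to p1
p1 | 000001000[.]   read . → write 1, move -1, go to p0
p0 | 00000100[0]1
At halt the head is at cell 6.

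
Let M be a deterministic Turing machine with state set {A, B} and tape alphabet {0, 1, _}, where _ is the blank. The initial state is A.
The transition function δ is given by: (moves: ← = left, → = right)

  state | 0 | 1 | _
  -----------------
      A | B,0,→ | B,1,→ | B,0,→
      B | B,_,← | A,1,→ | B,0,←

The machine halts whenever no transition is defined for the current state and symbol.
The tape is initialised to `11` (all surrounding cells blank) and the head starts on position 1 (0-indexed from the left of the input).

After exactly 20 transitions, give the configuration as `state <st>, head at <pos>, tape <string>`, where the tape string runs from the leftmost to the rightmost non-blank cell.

state=A head=1 tape=1[1]__   (A,1)→(B,1,→)
state=B head=2 tape=11[_]_   (B,_)→(B,0,←)
state=B head=1 tape=1[1]0_   (B,1)→(A,1,→)
state=A head=2 tape=11[0]_   (A,0)→(B,0,→)
state=B head=3 tape=110[_]   (B,_)→(B,0,←)
state=B head=2 tape=11[0]0   (B,0)→(B,_,←)
state=B head=1 tape=1[1]_0   (B,1)→(A,1,→)
state=A head=2 tape=11[_]0   (A,_)→(B,0,→)
state=B head=3 tape=110[0]   (B,0)→(B,_,←)
state=B head=2 tape=11[0]_   (B,0)→(B,_,←)
state=B head=1 tape=1[1]__   (B,1)→(A,1,→)
state=A head=2 tape=11[_]_   (A,_)→(B,0,→)
state=B head=3 tape=110[_]   (B,_)→(B,0,←)
state=B head=2 tape=11[0]0   (B,0)→(B,_,←)
state=B head=1 tape=1[1]_0   (B,1)→(A,1,→)
state=A head=2 tape=11[_]0   (A,_)→(B,0,→)
state=B head=3 tape=110[0]   (B,0)→(B,_,←)
state=B head=2 tape=11[0]_   (B,0)→(B,_,←)
state=B head=1 tape=1[1]__   (B,1)→(A,1,→)
state=A head=2 tape=11[_]_   (A,_)→(B,0,→)
state=B head=3 tape=110[_]
After 20 steps: state B, head at 3, tape 110.

state B, head at 3, tape 110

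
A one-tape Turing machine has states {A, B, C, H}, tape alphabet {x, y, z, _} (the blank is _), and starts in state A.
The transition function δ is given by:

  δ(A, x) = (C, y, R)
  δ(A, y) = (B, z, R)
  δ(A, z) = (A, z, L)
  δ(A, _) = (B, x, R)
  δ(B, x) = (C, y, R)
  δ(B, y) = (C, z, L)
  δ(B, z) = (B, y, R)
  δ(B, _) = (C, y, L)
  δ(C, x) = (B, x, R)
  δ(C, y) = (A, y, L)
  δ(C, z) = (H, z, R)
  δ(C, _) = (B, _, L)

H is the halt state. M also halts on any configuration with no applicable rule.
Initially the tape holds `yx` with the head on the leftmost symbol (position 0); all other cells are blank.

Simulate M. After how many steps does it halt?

5

state=A head=0 tape=[y]x_   (A,y)→(B,z,R)
state=B head=1 tape=z[x]_   (B,x)→(C,y,R)
state=C head=2 tape=zy[_]   (C,_)→(B,_,L)
state=B head=1 tape=z[y]_   (B,y)→(C,z,L)
state=C head=0 tape=[z]z_   (C,z)→(H,z,R)
state=H head=1 tape=z[z]_
M halts after 5 transitions.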